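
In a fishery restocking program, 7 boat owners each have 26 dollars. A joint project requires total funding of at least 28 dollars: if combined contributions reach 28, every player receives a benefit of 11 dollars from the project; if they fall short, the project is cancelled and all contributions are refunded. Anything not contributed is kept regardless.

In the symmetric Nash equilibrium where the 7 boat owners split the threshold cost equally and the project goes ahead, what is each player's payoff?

33 dollars

Equal share of the threshold: 28/7 = 4.
At this profile no one gains by cutting their contribution: any cut drops the total below 28, the project is cancelled, contributions are refunded, and the deviator ends with 26, which is less than 26 − 4 + 11 = 33. Contributing more than 4 just wastes the excess. So contributing exactly 4 is a best response.
Each player's payoff: 26 − 4 + 11 = 33.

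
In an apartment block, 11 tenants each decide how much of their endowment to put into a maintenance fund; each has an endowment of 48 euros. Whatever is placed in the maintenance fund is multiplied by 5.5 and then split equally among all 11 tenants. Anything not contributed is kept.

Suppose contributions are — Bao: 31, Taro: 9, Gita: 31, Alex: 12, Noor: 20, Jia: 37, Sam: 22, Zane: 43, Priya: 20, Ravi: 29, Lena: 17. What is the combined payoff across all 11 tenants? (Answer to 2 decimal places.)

1747.50 euros

Total contributed: 31 + 9 + 31 + 12 + 20 + 37 + 22 + 43 + 20 + 29 + 17 = 271; total kept: 11 × 48 − 271 = 257.
The maintenance fund pays out 5.5 × 271 = 1490.50 in aggregate.
Group total = 257 + 1490.50 = 1747.50.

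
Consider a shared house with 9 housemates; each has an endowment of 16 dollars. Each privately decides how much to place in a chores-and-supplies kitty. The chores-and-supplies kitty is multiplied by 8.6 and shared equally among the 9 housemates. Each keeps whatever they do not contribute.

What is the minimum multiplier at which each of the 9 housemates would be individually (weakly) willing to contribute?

9

A contributed unit returns (multiplier)/9 to its contributor.
This reaches 1 exactly when the multiplier is 9.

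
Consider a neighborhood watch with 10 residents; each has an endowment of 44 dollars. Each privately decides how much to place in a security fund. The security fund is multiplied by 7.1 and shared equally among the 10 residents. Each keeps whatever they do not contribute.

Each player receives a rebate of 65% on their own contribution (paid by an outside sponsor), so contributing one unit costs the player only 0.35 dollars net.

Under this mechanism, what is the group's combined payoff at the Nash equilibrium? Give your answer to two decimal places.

Under the mechanism each unit contributed yields (7.1/10) / 0.35 = 2.0286 back to its contributor per unit of net cost, which exceeds 1, making full contribution the dominant choice for everyone.
At the Nash equilibrium everyone contributes 44. Group total payoff = 10 × (44 × 0.65 + 7.1 × 44) = 3410.00.

3410.00 dollars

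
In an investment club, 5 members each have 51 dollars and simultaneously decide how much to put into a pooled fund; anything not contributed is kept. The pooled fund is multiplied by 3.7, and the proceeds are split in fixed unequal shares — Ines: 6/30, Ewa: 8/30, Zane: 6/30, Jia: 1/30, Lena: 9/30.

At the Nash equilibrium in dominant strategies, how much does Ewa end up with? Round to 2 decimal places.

A player with share s gets back 3.7·s per unit contributed, so full contribution is dominant for anyone with s > 1/3.7 = 0.2703 and zero contribution is dominant for anyone below.
The only share above 0.2703 is Lena's 9/30, contributing 51; the remaining 4 contribute 0. Total contributed: 51.
Ewa keeps 51 and receives 3.7 × 51 × 8/30 = 50.32 from the pooled fund, for a payoff of 101.32.

101.32 dollars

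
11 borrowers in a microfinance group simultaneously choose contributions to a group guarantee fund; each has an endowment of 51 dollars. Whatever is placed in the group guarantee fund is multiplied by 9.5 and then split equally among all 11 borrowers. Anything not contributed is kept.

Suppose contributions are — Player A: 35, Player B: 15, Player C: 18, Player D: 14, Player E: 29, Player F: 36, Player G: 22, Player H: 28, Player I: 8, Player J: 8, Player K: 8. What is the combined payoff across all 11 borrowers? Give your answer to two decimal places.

Total contributed: 35 + 15 + 18 + 14 + 29 + 36 + 22 + 28 + 8 + 8 + 8 = 221; total kept: 11 × 51 − 221 = 340.
The group guarantee fund pays out 9.5 × 221 = 2099.50 in aggregate.
Group total = 340 + 2099.50 = 2439.50.

2439.50 dollars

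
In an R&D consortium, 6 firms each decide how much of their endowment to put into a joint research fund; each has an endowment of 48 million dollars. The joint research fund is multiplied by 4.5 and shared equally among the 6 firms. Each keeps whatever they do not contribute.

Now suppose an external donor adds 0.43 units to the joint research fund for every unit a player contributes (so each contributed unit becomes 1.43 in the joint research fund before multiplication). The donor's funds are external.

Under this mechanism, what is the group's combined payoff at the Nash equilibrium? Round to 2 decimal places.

1853.28 million dollars

With the mechanism, a contributed unit returns 4.5 × 1.43 / 6 = 1.0725 per unit of net cost to the contributor — now above 1 — so contributing fully is weakly dominant for every player.
So the Nash equilibrium is full contribution by all 6; the group earns 4.5 × 1.43 × 288 = 1853.28.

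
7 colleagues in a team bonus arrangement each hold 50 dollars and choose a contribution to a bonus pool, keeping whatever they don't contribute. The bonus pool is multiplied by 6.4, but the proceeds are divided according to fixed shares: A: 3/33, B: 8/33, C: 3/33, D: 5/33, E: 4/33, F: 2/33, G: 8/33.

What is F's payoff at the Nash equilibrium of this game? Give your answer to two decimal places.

88.79 dollars

Each unit j contributes comes back to j as 6.4 × (j's share), so j prefers to contribute only if that share exceeds 1/6.4 = 0.1563; otherwise keeping the unit dominates.
The shares above 0.1563 belong to B and G, contributing 50 each; the remaining 5 contribute 0. Total contributed: 100.
F keeps 50 and receives 6.4 × 100 × 2/33 = 38.79 from the bonus pool, for a payoff of 88.79.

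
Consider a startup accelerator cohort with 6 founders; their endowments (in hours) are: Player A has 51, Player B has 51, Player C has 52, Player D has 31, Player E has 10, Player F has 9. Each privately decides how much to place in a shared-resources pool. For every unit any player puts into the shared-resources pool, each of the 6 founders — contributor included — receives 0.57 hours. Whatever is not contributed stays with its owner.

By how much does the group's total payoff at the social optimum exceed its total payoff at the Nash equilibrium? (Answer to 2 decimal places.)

493.68 hours

The private return per contributed unit is 0.57 < 1 for everyone, so the Nash equilibrium is zero contribution and the group total is Σ E_j = 51 + 51 + 52 + 31 + 10 + 9 = 204.
Each contributed unit returns 3.420 to the group, so the social optimum is full contribution by everyone: group total = 3.420 × 204 = 697.68.
Efficiency loss = (3.420 − 1) × 204 = 493.68.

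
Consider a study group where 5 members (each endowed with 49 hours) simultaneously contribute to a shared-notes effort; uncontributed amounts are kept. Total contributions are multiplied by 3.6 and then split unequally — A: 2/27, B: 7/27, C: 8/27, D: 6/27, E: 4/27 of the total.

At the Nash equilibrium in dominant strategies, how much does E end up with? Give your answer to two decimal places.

A player with share s gets back 3.6·s per unit contributed, so full contribution is dominant for anyone with s > 1/3.6 = 0.2778 and zero contribution is dominant for anyone below.
The only share above 0.2778 is C's 8/27, contributing 49; the remaining 4 contribute 0. Total contributed: 49.
E keeps 49 and receives 3.6 × 49 × 4/27 = 26.13 from the shared-notes effort, for a payoff of 75.13.

75.13 hours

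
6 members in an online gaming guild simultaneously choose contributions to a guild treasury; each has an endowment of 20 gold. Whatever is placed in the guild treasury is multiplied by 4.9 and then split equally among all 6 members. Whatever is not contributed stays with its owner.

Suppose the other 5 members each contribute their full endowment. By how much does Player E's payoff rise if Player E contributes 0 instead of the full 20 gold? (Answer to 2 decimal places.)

Switching from a contribution of 20 to 0 lets Player E keep an extra 20 gold, but lowers the guild treasury by 20, which costs Player E their own share of that drop: 4.9/6 × 20 = 16.33.
Net gain = 20 − 16.33 = 3.67. The private return per contributed unit (0.8167) is below 1, so free-riding is indeed the best response regardless of what the others do.

3.67 gold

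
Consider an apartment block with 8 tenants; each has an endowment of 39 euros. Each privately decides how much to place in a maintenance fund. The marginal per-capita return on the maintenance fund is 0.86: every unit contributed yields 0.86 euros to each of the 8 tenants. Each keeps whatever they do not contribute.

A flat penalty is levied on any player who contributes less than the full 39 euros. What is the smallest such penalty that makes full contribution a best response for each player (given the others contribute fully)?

5.46 euros

Given the others contribute fully, the best deviation is to contribute 0 (any partial contribution still incurs the fine and gives up units whose private return 0.86 is below 1).
Deviating from 39 to 0 saves 39 euros but forfeits the deviator's share of the drop in the maintenance fund: 0.86 × 39 = 33.54.
So the deviation gain is 39 − 33.54 = 5.46, and the fine must be at least 5.46 euros to wipe it out.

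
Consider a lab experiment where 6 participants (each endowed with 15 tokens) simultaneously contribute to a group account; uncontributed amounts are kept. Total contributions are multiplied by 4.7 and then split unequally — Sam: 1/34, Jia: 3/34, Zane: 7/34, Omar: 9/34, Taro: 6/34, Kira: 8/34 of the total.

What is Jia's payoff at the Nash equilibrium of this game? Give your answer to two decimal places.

27.44 tokens

Each unit j contributes comes back to j as 4.7 × (j's share), so j prefers to contribute only if that share exceeds 1/4.7 = 0.2128; otherwise keeping the unit dominates.
The shares above 0.2128 belong to Omar and Kira, contributing 15 each; the remaining 4 contribute 0. Total contributed: 30.
Jia keeps 15 and receives 4.7 × 30 × 3/34 = 12.44 from the group account, for a payoff of 27.44.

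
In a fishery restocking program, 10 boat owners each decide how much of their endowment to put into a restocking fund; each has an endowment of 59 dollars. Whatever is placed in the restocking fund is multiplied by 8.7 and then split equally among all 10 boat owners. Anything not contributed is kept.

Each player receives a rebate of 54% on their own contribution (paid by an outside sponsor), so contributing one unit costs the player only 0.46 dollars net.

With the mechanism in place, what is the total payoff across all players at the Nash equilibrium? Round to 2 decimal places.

5451.60 dollars

Under the mechanism each unit contributed yields (8.7/10) / 0.46 = 1.8913 back to its contributor per unit of net cost, which exceeds 1, making full contribution the dominant choice for everyone.
At the Nash equilibrium everyone contributes 59. Group total payoff = 10 × (59 × 0.54 + 8.7 × 59) = 5451.60.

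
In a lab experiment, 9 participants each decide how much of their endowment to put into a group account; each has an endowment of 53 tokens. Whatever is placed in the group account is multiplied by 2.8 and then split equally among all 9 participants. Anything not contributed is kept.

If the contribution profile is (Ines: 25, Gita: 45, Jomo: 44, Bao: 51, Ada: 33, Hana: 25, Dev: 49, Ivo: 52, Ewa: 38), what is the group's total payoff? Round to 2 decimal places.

1128.60 tokens

Total contributed: 25 + 45 + 44 + 51 + 33 + 25 + 49 + 52 + 38 = 362; total kept: 9 × 53 − 362 = 115.
The group account pays out 2.8 × 362 = 1013.60 in aggregate.
Group total = 115 + 1013.60 = 1128.60.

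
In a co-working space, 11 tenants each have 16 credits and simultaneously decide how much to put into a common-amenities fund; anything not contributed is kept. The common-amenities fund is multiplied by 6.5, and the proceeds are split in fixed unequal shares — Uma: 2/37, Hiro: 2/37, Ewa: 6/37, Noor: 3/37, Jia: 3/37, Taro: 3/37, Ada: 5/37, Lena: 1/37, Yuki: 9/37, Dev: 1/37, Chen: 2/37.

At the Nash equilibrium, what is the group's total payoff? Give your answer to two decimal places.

352.00 credits

A player with share s gets back 6.5·s per unit contributed, so full contribution is dominant for anyone with s > 1/6.5 = 0.1538 and zero contribution is dominant for anyone below.
Ewa and Yuki clear that bar, contributing 16 each; the remaining 9 contribute 0. Total contributed: 32.
The common-amenities fund pays out 6.5 × 32 = 208.00 in total (split across the unequal shares, but the aggregate is all that matters for the group sum).
The 9 free-riders keep 16 each, adding 144. Group total = 144 + 208.00 = 352.00.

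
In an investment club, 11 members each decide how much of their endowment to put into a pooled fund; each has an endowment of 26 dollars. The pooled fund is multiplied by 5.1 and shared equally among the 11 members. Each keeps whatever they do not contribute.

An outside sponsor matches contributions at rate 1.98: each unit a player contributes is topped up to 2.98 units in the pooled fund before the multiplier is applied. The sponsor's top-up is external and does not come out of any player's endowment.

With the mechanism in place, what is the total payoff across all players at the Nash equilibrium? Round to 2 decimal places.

The effective private return per unit is now 5.1 × 2.98 / 11 = 1.3816 > 1, so every player's dominant strategy flips to full contribution.
At the Nash equilibrium everyone contributes 26. Group total payoff = 5.1 × 2.98 × 286 = 4346.63.

4346.63 dollars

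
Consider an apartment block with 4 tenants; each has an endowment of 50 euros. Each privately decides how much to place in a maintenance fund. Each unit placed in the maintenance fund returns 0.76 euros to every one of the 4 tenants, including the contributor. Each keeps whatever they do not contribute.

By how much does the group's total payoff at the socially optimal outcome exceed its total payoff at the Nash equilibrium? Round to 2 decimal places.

The private return per contributed unit is 0.76 < 1, so contributing 0 is dominant for every player. At the Nash equilibrium everyone keeps their 50, and the group total is 4 × 50 = 200.
Each contributed unit returns 3.040 to the group as a whole (0.76 to each of 4 players), which exceeds 1, so the social optimum is full contribution: group total = 3.040 × 200 = 608.00.
Efficiency loss = 608.00 − 200 = 408.00.

408.00 euros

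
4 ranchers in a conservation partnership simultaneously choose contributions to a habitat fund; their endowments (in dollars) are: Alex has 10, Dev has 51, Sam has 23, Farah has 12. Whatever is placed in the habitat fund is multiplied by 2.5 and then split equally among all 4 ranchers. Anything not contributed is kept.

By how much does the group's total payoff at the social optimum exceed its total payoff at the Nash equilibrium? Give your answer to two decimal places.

The private return per contributed unit is 2.5/4 = 0.6250 < 1 for every player regardless of endowment, so the Nash equilibrium is zero contribution and the group total is Σ E_j = 10 + 51 + 23 + 12 = 96.
Each contributed unit returns 2.500 to the group, so the social optimum is full contribution by everyone: group total = 2.500 × 96 = 240.00.
Efficiency loss = (2.500 − 1) × 96 = 144.00.

144.00 dollars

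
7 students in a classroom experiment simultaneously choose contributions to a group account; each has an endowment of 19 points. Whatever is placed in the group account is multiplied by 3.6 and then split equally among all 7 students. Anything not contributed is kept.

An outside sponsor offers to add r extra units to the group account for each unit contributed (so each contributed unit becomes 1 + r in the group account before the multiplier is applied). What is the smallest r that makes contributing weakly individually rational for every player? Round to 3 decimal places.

0.944

With matching at rate r, one contributed unit becomes (1 + r) in the group account and returns 3.6 × (1 + r) / 7 to the contributor.
Setting this equal to 1: 1 + r = 7/3.6 = 1.9444.
So the minimum matching rate is r = 1.9444 − 1 = 0.944.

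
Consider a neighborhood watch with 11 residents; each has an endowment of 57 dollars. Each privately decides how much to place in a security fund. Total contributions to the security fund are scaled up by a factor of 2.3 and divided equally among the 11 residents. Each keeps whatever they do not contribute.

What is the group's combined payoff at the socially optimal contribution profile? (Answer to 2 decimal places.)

Each contributed unit returns 2.300 to the group as a whole (0.2091 to each of 11 players), which exceeds 1, so the social optimum is full contribution: group total = 2.300 × 627 = 1442.10.

1442.10 dollars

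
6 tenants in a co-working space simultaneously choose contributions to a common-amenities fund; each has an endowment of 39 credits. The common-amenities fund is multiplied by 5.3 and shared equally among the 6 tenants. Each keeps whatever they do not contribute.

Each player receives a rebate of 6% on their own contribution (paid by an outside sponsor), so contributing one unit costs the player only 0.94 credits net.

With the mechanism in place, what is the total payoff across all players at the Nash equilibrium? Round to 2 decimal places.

234.00 credits

The effective private return is (5.3/6) / 0.94 = 0.9397, which is still under 1, so the mechanism doesn't change anyone's dominant strategy: zero contribution.
Everyone keeps their endowment and the group total is 6 × 39 = 234.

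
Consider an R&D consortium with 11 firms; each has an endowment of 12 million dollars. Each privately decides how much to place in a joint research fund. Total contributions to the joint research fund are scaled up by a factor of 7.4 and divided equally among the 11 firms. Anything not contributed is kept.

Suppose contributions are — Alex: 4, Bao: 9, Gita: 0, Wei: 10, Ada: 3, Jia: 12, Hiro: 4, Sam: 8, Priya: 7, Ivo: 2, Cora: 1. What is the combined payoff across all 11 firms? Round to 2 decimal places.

Total contributed: 4 + 9 + 0 + 10 + 3 + 12 + 4 + 8 + 7 + 2 + 1 = 60; total kept: 11 × 12 − 60 = 72.
The joint research fund pays out 7.4 × 60 = 444.00 in aggregate.
Group total = 72 + 444.00 = 516.00.

516.00 million dollars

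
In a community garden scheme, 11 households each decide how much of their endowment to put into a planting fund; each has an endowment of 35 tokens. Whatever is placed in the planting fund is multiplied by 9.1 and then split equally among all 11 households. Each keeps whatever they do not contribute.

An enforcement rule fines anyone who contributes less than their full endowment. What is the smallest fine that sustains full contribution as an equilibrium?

6.05 tokens

Given the others contribute fully, the best deviation is to contribute 0 (any partial contribution still incurs the fine and gives up units whose private return 0.8273 is below 1).
Deviating from 35 to 0 saves 35 tokens but forfeits the deviator's share of the drop in the planting fund: 9.1/11 × 35 = 28.95.
So the deviation gain is 35 − 28.95 = 6.05, and the fine must be at least 6.05 tokens to wipe it out.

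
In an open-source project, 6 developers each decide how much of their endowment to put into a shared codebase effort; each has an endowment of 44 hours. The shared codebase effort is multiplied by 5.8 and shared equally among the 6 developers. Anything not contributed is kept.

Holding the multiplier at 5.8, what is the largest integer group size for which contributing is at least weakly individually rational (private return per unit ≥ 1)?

5

Private return per unit is 5.8/(group size), which is ≥ 1 whenever the group size is ≤ 5.8.
The largest such integer is 5.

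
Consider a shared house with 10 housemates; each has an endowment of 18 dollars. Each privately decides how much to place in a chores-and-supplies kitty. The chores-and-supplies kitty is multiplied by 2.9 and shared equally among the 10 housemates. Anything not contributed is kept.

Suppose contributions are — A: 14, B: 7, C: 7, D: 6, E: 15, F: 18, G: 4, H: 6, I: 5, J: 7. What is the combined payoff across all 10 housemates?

349.10 dollars

Total contributed: 14 + 7 + 7 + 6 + 15 + 18 + 4 + 6 + 5 + 7 = 89; total kept: 10 × 18 − 89 = 91.
The chores-and-supplies kitty pays out 2.9 × 89 = 258.10 in aggregate.
Group total = 91 + 258.10 = 349.10.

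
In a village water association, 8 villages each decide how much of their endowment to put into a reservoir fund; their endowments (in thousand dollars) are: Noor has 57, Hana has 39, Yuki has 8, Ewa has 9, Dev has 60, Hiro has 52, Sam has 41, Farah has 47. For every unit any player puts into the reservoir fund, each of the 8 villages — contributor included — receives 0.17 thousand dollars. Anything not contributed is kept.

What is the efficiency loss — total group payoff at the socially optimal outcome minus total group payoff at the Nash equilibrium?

112.68 thousand dollars

The private return per contributed unit is 0.17 < 1 for everyone, so the Nash equilibrium is zero contribution and the group total is Σ E_j = 57 + 39 + 8 + 9 + 60 + 52 + 41 + 47 = 313.
Each contributed unit returns 1.360 to the group, so the social optimum is full contribution by everyone: group total = 1.360 × 313 = 425.68.
Efficiency loss = (1.360 − 1) × 313 = 112.68.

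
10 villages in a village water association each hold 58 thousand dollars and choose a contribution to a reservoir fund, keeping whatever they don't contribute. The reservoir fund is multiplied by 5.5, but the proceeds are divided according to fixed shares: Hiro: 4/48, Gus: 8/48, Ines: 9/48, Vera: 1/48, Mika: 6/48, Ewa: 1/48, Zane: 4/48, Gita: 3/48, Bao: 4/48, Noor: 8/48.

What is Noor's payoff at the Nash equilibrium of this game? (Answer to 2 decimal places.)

Each unit j contributes comes back to j as 5.5 × (j's share), so j prefers to contribute only if that share exceeds 1/5.5 = 0.1818; otherwise keeping the unit dominates.
The only share above 0.1818 is Ines's 9/48, contributing 58; the remaining 9 contribute 0. Total contributed: 58.
Noor keeps 58 and receives 5.5 × 58 × 8/48 = 53.17 from the reservoir fund, for a payoff of 111.17.

111.17 thousand dollars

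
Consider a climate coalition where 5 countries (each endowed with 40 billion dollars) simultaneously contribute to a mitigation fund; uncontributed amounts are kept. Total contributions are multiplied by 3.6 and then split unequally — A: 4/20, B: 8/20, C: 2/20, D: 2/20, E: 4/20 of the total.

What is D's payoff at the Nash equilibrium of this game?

54.40 billion dollars

Each unit j contributes comes back to j as 3.6 × (j's share), so j prefers to contribute only if that share exceeds 1/3.6 = 0.2778; otherwise keeping the unit dominates.
Only B (8/20) clears that bar, contributing 40; the remaining 4 contribute 0. Total contributed: 40.
D keeps 40 and receives 3.6 × 40 × 2/20 = 14.40 from the mitigation fund, for a payoff of 54.40.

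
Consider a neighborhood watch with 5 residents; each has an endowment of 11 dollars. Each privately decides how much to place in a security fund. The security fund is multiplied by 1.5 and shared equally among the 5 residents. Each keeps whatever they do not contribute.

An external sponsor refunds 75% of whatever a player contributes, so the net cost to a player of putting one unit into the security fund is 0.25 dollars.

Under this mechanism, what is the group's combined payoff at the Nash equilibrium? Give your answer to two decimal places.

The effective private return per unit is now (1.5/5) / 0.25 = 1.2000 > 1, so every player's dominant strategy flips to full contribution.
So the Nash equilibrium is full contribution by all 5; the group earns 5 × (11 × 0.75 + 1.5 × 11) = 123.75.

123.75 dollars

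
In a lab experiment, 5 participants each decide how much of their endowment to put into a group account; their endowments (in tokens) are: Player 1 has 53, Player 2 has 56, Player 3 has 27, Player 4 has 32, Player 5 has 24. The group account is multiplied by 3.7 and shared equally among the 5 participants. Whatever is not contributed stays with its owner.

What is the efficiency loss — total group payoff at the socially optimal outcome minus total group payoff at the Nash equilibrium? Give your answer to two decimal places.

518.40 tokens

The private return per contributed unit is 3.7/5 = 0.7400 < 1 for every player regardless of endowment, so the Nash equilibrium is zero contribution and the group total is Σ E_j = 53 + 56 + 27 + 32 + 24 = 192.
Each contributed unit returns 3.700 to the group, so the social optimum is full contribution by everyone: group total = 3.700 × 192 = 710.40.
Efficiency loss = (3.700 − 1) × 192 = 518.40.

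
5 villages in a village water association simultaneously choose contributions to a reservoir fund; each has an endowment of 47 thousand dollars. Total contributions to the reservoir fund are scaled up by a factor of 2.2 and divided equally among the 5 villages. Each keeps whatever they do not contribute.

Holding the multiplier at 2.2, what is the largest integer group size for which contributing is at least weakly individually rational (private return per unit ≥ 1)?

2

Private return per unit is 2.2/(group size), which is ≥ 1 whenever the group size is ≤ 2.2.
The largest such integer is 2.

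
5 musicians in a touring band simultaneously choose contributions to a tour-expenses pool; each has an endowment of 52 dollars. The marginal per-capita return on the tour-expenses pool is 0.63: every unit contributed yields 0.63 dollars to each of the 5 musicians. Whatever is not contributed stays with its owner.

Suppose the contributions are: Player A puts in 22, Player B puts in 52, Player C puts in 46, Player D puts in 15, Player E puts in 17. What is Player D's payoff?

132.76 dollars

Total contributed: 22 + 52 + 46 + 15 + 17 = 152.
Each receives 0.63 × 152 = 95.76 from the tour-expenses pool.
Player D keeps 52 − 15 = 37, so Player D's payoff is 37 + 95.76 = 132.76.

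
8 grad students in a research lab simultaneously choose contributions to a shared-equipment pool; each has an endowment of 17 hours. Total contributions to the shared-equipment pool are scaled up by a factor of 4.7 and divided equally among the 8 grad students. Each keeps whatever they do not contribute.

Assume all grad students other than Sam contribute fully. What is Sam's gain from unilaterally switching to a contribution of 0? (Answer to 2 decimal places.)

Switching from a contribution of 17 to 0 lets Sam keep an extra 17 hours, but lowers the shared-equipment pool by 17, which costs Sam their own share of that drop: 4.7/8 × 17 = 9.99.
Net gain = 17 − 9.99 = 7.01. The private return per contributed unit (0.5875) is below 1, so free-riding is indeed the best response regardless of what the others do.

7.01 hours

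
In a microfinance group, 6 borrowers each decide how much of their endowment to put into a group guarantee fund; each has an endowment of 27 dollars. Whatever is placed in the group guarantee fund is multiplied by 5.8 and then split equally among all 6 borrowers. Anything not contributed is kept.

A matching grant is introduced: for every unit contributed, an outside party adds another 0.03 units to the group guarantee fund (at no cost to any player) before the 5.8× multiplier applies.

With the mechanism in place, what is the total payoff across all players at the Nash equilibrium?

The effective private return is 5.8 × 1.03 / 6 = 0.9957, which is still under 1, so the mechanism doesn't change anyone's dominant strategy: zero contribution.
Everyone keeps their endowment and the group total is 6 × 27 = 162.

162.00 dollars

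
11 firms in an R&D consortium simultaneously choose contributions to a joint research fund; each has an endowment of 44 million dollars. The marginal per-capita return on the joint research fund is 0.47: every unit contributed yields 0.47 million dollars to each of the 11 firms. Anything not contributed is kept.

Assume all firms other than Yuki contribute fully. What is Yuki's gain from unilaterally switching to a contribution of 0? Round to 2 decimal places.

23.32 million dollars

Switching from a contribution of 44 to 0 lets Yuki keep an extra 44 million dollars, but lowers the joint research fund by 44, which costs Yuki their own share of that drop: 0.47 × 44 = 20.68.
Net gain = 44 − 20.68 = 23.32. The private return per contributed unit (0.47) is below 1, so free-riding is indeed the best response regardless of what the others do.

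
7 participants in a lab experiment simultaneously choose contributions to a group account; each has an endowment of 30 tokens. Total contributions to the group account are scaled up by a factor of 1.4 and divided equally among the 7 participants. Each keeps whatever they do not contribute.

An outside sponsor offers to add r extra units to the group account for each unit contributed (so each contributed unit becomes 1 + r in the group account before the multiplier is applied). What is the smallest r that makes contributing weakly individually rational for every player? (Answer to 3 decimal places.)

With matching at rate r, one contributed unit becomes (1 + r) in the group account and returns 1.4 × (1 + r) / 7 to the contributor.
Setting this equal to 1: 1 + r = 7/1.4 = 5.0000.
So the minimum matching rate is r = 5.0000 − 1 = 4.000.

4.000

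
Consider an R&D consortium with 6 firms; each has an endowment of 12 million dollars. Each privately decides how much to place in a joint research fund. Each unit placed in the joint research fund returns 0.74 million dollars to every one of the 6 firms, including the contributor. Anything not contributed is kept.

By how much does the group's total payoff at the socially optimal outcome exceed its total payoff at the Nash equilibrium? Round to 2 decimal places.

247.68 million dollars

The private return per contributed unit is 0.74 < 1, so contributing 0 is dominant for every player. At the Nash equilibrium everyone keeps their 12, and the group total is 6 × 12 = 72.
Each contributed unit returns 4.440 to the group as a whole (0.74 to each of 6 players), which exceeds 1, so the social optimum is full contribution: group total = 4.440 × 72 = 319.68.
Efficiency loss = 319.68 − 72 = 247.68.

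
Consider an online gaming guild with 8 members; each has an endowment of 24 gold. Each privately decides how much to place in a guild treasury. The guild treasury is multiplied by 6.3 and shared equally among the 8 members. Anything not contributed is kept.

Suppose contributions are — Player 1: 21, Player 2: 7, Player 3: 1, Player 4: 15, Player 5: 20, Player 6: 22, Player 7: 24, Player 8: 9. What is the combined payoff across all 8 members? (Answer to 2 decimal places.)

Total contributed: 21 + 7 + 1 + 15 + 20 + 22 + 24 + 9 = 119; total kept: 8 × 24 − 119 = 73.
The guild treasury pays out 6.3 × 119 = 749.70 in aggregate.
Group total = 73 + 749.70 = 822.70.

822.70 gold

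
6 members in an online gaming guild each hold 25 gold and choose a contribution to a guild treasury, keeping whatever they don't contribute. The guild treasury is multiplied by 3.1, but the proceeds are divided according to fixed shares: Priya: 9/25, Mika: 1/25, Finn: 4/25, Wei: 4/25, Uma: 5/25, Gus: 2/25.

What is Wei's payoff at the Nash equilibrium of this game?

37.40 gold

For player j, contributing a unit is worthwhile iff 3.1 × (j's share) ≥ 1, i.e. iff j's share is at least 0.3226.
Priya alone (share 9/25) is above the threshold, contributing 25; the remaining 5 contribute 0. Total contributed: 25.
Wei keeps 25 and receives 3.1 × 25 × 4/25 = 12.40 from the guild treasury, for a payoff of 37.40.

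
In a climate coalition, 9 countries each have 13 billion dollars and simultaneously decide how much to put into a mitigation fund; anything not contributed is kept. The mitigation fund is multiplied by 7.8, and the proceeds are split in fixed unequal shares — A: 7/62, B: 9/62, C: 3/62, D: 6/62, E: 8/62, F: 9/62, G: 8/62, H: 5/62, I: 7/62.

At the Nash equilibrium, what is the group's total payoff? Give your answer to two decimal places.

For player j, contributing a unit is worthwhile iff 7.8 × (j's share) ≥ 1, i.e. iff j's share is at least 0.1282.
The shares above 0.1282 belong to B, E, F and G, contributing 13 each; the remaining 5 contribute 0. Total contributed: 52.
The mitigation fund pays out 7.8 × 52 = 405.60 in total (split across the unequal shares, but the aggregate is all that matters for the group sum).
The 5 free-riders keep 13 each, adding 65. Group total = 65 + 405.60 = 470.60.

470.60 billion dollars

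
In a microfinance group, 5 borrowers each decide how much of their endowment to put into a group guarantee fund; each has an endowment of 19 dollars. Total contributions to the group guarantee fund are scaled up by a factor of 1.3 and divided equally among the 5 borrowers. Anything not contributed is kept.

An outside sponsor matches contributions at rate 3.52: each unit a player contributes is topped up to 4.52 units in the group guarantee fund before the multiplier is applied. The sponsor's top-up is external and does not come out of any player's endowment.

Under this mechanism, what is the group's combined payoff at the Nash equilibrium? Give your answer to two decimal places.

558.22 dollars

The effective private return per unit is now 1.3 × 4.52 / 5 = 1.1752 > 1, so every player's dominant strategy flips to full contribution.
At the Nash equilibrium everyone contributes 19. Group total payoff = 1.3 × 4.52 × 95 = 558.22.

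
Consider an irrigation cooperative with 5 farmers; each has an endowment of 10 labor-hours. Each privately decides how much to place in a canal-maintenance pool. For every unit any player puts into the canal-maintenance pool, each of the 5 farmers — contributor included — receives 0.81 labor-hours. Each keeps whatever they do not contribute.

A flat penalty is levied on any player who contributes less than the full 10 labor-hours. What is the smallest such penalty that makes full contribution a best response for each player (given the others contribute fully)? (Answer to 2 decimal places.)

1.90 labor-hours

Given the others contribute fully, the best deviation is to contribute 0 (any partial contribution still incurs the fine and gives up units whose private return 0.81 is below 1).
Deviating from 10 to 0 saves 10 labor-hours but forfeits the deviator's share of the drop in the canal-maintenance pool: 0.81 × 10 = 8.10.
So the deviation gain is 10 − 8.10 = 1.90, and the fine must be at least 1.90 labor-hours to wipe it out.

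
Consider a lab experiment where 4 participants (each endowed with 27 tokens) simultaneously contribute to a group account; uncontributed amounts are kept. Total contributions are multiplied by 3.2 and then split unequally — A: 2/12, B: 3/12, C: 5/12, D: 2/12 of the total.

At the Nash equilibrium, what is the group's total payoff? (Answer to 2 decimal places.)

Player j's private return per contributed unit is 3.2 × (j's share). Contributing is weakly dominant for j when that share is at least 1/3.2 = 0.3125, and contributing 0 is dominant otherwise.
Only C (5/12) clears that bar, contributing 27; the remaining 3 contribute 0. Total contributed: 27.
The group account pays out 3.2 × 27 = 86.40 in total (split across the unequal shares, but the aggregate is all that matters for the group sum).
The 3 free-riders keep 27 each, adding 81. Group total = 81 + 86.40 = 167.40.

167.40 tokens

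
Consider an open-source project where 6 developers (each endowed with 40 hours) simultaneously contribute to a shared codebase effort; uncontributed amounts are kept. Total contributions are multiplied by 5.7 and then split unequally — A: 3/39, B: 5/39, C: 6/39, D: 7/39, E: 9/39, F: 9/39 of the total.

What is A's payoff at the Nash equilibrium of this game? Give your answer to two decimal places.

Each unit j contributes comes back to j as 5.7 × (j's share), so j prefers to contribute only if that share exceeds 1/5.7 = 0.1754; otherwise keeping the unit dominates.
D, E and F clear that bar, contributing 40 each; the remaining 3 contribute 0. Total contributed: 120.
A keeps 40 and receives 5.7 × 120 × 3/39 = 52.62 from the shared codebase effort, for a payoff of 92.62.

92.62 hours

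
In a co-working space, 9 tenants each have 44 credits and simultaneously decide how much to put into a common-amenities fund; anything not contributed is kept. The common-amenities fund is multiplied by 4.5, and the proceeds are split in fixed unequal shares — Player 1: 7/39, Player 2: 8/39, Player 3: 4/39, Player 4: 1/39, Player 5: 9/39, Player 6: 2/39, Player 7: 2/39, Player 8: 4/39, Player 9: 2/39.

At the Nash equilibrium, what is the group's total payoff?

550.00 credits

Player j's private return per contributed unit is 4.5 × (j's share). Contributing is weakly dominant for j when that share is at least 1/4.5 = 0.2222, and contributing 0 is dominant otherwise.
Player 5 alone (share 9/39) is above the threshold, contributing 44; the remaining 8 contribute 0. Total contributed: 44.
The common-amenities fund pays out 4.5 × 44 = 198.00 in total (split across the unequal shares, but the aggregate is all that matters for the group sum).
The 8 free-riders keep 44 each, adding 352. Group total = 352 + 198.00 = 550.00.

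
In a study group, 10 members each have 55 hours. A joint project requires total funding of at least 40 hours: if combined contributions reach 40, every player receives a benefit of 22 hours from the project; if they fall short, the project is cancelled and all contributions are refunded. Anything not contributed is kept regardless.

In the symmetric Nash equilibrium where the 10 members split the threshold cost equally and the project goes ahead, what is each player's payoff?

73 hours

Equal share of the threshold: 40/10 = 4.
At this profile no one gains by cutting their contribution: any cut drops the total below 40, the project is cancelled, contributions are refunded, and the deviator ends with 55, which is less than 55 − 4 + 22 = 73. Contributing more than 4 just wastes the excess. So contributing exactly 4 is a best response.
Each player's payoff: 55 − 4 + 22 = 73.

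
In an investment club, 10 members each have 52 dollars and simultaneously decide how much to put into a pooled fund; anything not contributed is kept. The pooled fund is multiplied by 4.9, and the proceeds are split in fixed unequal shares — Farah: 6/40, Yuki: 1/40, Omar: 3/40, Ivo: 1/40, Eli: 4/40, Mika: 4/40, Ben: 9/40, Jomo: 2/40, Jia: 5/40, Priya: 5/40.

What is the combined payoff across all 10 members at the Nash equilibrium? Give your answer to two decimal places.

722.80 dollars

Player j's private return per contributed unit is 4.9 × (j's share). Contributing is weakly dominant for j when that share is at least 1/4.9 = 0.2041, and contributing 0 is dominant otherwise.
Only Ben (9/40) clears that bar, contributing 52; the remaining 9 contribute 0. Total contributed: 52.
The pooled fund pays out 4.9 × 52 = 254.80 in total (split across the unequal shares, but the aggregate is all that matters for the group sum).
The 9 free-riders keep 52 each, adding 468. Group total = 468 + 254.80 = 722.80.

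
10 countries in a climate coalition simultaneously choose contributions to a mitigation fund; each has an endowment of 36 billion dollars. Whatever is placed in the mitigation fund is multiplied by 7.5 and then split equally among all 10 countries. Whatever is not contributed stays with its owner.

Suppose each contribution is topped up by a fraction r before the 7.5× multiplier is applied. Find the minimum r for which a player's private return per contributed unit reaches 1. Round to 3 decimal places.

With matching at rate r, one contributed unit becomes (1 + r) in the mitigation fund and returns 7.5 × (1 + r) / 10 to the contributor.
Setting this equal to 1: 1 + r = 10/7.5 = 1.3333.
So the minimum matching rate is r = 1.3333 − 1 = 0.333.

0.333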